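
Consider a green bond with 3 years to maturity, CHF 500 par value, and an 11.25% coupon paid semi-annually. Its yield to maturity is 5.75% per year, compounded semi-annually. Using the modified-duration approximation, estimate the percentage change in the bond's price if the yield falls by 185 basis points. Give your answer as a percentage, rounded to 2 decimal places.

+4.78%

Periodic yield y = 0.02875. Modified duration first:
  t   CF        PV=CF/(1+0.02875)^t    t·PV
  1       28.125        27.3390        27.3390
  2       28.125        26.5750        53.1499
  3       28.125        25.8323        77.4969
  4       28.125        25.1104       100.4415
  5       28.125        24.4086       122.0431
  6      528.125       445.5307     2,673.1842
  Σ                    574.7960     3,053.6546
P = 574.7960; D_Mac = 5.31259 half-year periods = 2.65629 yrs; D_mod = 2.65629/(1+0.02875) = 2.58206 yrs.
ΔP/P ≈ -D_mod · Δy = -2.58206 × (-0.0185) = +0.047768 = +4.7768%.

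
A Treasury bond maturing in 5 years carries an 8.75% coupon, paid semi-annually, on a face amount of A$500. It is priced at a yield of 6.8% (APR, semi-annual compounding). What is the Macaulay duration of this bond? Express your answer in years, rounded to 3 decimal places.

Periodic yield y = 0.034. Discount each cash flow and weight by its period:
  t   CF        PV=CF/(1+0.034)^t    t·PV
  1       21.875        21.1557        21.1557
  2       21.875        20.4601        40.9201
  3       21.875        19.7873        59.3619
  4       21.875        19.1366        76.5466
  5       21.875        18.5074        92.5370
  6       21.875        17.8988       107.3930
  7       21.875        17.3103       121.1720
  8       21.875        16.7411       133.9287
  9       21.875        16.1906       145.7155
  10     521.875       373.5606     3,735.6064
  Σ                    540.7486     4,534.3369
Price P = Σ PV = 540.7486.
Macaulay duration = Σ(t·PV) / P = 4,534.3369 / 540.7486 = 8.38530 half-year periods.
In years: 8.38530 / 2 = 4.19265 years.

4.193 years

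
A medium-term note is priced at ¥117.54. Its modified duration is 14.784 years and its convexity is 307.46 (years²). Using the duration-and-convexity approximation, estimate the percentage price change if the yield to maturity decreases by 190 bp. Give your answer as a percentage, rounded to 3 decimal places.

+33.639%

Duration effect: -D_mod·Δy = -14.784 × (-0.019) = +0.280896
Convexity effect: ½·C·(Δy)² = 0.5 × 307.46 × (-0.019)² = +0.05549653
ΔP/P ≈ +0.280896 + 0.05549653 = +0.33639253
= +33.639253%.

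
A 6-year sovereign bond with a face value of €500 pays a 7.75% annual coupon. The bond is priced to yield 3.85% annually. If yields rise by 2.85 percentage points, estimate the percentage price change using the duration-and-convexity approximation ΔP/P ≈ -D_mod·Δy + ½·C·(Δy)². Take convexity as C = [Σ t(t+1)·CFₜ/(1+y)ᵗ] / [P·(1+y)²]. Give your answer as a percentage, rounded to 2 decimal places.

With y = 0.0385:
  t   CF        PV=CF/(1+0.0385)^t    t·PV        t(t+1)·PV
  1        38.75        37.3134        37.3134          74.6269
  2        38.75        35.9301        71.8602         215.5807
  3        38.75        34.5981       103.7943         415.1772
  4        38.75        33.3155       133.2618         666.3090
  5        38.75        32.0804       160.4018         962.4107
  6       538.75       429.4853     2,576.9116      18,038.3815
  Σ                    602.7227     3,083.5432      20,372.4860
P = 602.7227; D_Mac = 5.11602 yrs; D_mod = 4.92636 yrs; C = 31.34104.
Duration effect: -4.92636 × (+0.0285) = -0.140401
Convexity effect: 0.5 × 31.34104 × (0.0285)² = +0.0127284
ΔP/P ≈ -0.140401 + 0.0127284 = -0.127673 = -12.7673%.

-12.77%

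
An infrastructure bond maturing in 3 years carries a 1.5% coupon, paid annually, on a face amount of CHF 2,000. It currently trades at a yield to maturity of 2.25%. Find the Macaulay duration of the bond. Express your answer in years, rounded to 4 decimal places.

2.9554 years

Periodic yield y = 0.0225. Discount each cash flow and weight by its year:
  t   CF        PV=CF/(1+0.0225)^t    t·PV
  1        30.00        29.3399        29.3399
  2        30.00        28.6942        57.3885
  3     2,030.00     1,898.9175     5,696.7524
  Σ                  1,956.9515     5,783.4807
Price P = Σ PV = 1,956.9515.
Macaulay duration = Σ(t·PV) / P = 5,783.4807 / 1,956.9515 = 2.95535 years.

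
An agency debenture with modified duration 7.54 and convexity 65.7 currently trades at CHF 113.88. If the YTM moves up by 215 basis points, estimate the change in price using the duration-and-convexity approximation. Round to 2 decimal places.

-CHF 16.73

Duration effect: -D_mod·Δy = -7.54 × (+0.0215) = -0.162110
Convexity effect: ½·C·(Δy)² = 0.5 × 65.7 × (0.0215)² = +0.0151849125
ΔP/P ≈ -0.162110 + 0.0151849125 = -0.1469250875
ΔP ≈ 113.88 × (-0.1469250875) = -16.7318289645.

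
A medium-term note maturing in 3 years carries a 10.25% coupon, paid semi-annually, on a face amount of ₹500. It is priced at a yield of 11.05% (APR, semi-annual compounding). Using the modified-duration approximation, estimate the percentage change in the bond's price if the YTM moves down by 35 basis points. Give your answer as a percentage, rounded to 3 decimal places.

Periodic yield y = 0.05525. Modified duration first:
  t   CF        PV=CF/(1+0.05525)^t    t·PV
  1       25.625        24.2833        24.2833
  2       25.625        23.0119        46.0239
  3       25.625        21.8071        65.4213
  4       25.625        20.6653        82.6613
  5       25.625        19.5834        97.9168
  6      525.625       380.6658     2,283.9947
  Σ                    490.0169     2,600.3013
P = 490.0169; D_Mac = 5.30655 half-year periods = 2.65328 yrs; D_mod = 2.65328/(1+0.05525) = 2.51436 yrs.
ΔP/P ≈ -D_mod · Δy = -2.51436 × (-0.0035) = +0.008800 = +0.8800%.

+0.880%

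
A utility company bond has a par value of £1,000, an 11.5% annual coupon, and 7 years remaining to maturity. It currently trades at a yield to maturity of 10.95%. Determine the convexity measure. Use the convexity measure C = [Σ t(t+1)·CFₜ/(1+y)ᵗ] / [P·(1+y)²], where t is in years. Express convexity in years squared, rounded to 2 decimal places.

With y = 0.1095:
  t   CF        PV=CF/(1+0.1095)^t    t·PV        t(t+1)·PV
  1       115.00       103.6503       103.6503         207.3006
  2       115.00        93.4207       186.8414         560.5243
  3       115.00        84.2007       252.6022       1,010.4089
  4       115.00        75.8907       303.5628       1,517.8142
  5       115.00        68.4008       342.0041       2,052.0246
  6       115.00        61.6501       369.9008       2,589.3055
  7     1,115.00       538.7456     3,771.2191      30,169.7526
  Σ                  1,025.9590     5,329.7808      38,107.1307
P = 1,025.9590.
Convexity = Σ t(t+1)·PV / [P·(1+y)²] = 38,107.1307 / (1,025.9590 × 1.230990) = 30.17322.

30.17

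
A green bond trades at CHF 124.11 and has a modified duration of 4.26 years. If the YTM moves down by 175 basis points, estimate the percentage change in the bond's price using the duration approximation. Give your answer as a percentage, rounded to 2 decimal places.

+7.46%

Duration approximation: ΔP/P ≈ -D_mod · Δy = -4.26 × (-0.0175) = +0.074550.
As a percentage: +7.4550%.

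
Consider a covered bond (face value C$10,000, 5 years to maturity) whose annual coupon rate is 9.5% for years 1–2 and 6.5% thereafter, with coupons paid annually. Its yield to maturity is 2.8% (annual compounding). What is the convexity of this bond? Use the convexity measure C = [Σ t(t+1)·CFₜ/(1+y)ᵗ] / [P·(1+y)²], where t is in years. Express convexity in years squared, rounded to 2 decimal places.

23.45

With y = 0.028:
  t   CF        PV=CF/(1+0.028)^t    t·PV        t(t+1)·PV
  1       950.00       924.1245       924.1245       1,848.2490
  2       950.00       898.9538     1,797.9076       5,393.7228
  3       650.00       598.3207     1,794.9620       7,179.8481
  4       650.00       582.0240     2,328.0960      11,640.4801
  5    10,650.00     9,276.4976    46,382.4878     278,294.9267
  Σ                 12,279.9206    53,227.5780     304,357.2268
P = 12,279.9206.
Convexity = Σ t(t+1)·PV / [P·(1+y)²] = 304,357.2268 / (12,279.9206 × 1.056784) = 23.45319.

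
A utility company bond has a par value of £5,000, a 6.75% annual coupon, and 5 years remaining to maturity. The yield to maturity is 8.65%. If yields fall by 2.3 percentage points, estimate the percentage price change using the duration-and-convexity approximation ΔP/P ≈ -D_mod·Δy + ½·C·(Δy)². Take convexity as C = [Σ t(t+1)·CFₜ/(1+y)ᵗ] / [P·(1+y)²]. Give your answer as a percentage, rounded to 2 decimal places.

With y = 0.0865:
  t   CF        PV=CF/(1+0.0865)^t    t·PV        t(t+1)·PV
  1       337.50       310.6305       310.6305         621.2609
  2       337.50       285.9001       571.8002       1,715.4006
  3       337.50       263.1386       789.4158       3,157.6634
  4       337.50       242.1892       968.7570       4,843.7849
  5     5,337.50     3,525.2444    17,626.2221     105,757.3328
  Σ                  4,627.1029    20,266.8256     116,095.4427
P = 4,627.1029; D_Mac = 4.38002 yrs; D_mod = 4.03132 yrs; C = 21.25429.
Duration effect: -4.03132 × (-0.023) = +0.092720
Convexity effect: 0.5 × 21.25429 × (-0.023)² = +0.0056218
ΔP/P ≈ +0.092720 + 0.0056218 = +0.098342 = +9.8342%.

+9.83%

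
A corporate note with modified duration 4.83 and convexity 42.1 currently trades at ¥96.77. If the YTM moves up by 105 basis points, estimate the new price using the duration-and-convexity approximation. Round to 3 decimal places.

¥92.087

Duration effect: -D_mod·Δy = -4.83 × (+0.0105) = -0.050715
Convexity effect: ½·C·(Δy)² = 0.5 × 42.1 × (0.0105)² = +0.0023207625
ΔP/P ≈ -0.050715 + 0.0023207625 = -0.0483942375
New price ≈ 96.77 × (1 - 0.0483942375) = 92.086889637125.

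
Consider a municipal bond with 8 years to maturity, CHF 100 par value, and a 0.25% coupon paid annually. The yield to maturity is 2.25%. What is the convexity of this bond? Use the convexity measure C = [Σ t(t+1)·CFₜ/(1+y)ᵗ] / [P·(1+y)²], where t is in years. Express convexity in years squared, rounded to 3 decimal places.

67.991

With y = 0.0225:
  t   CF        PV=CF/(1+0.0225)^t    t·PV        t(t+1)·PV
  1         0.25         0.2445         0.2445           0.4890
  2         0.25         0.2391         0.4782           1.4347
  3         0.25         0.2339         0.7016           2.8063
  4         0.25         0.2287         0.9148           4.5742
  5         0.25         0.2237         1.1184           6.7103
  6         0.25         0.2188         1.3125           9.1878
  7         0.25         0.2139         1.4976          11.9808
  8       100.25        83.9031       671.2246       6,041.0210
  Σ                     85.5056       677.4922       6,078.2041
P = 85.5056.
Convexity = Σ t(t+1)·PV / [P·(1+y)²] = 6,078.2041 / (85.5056 × 1.045506) = 67.99139.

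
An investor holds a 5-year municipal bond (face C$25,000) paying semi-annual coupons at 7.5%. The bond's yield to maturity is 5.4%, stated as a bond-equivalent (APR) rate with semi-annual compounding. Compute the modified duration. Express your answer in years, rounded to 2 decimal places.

Periodic yield y = 0.027. First find Macaulay duration:
  t   CF        PV=CF/(1+0.027)^t    t·PV
  1       937.50       912.8530       912.8530
  2       937.50       888.8539     1,777.7078
  3       937.50       865.4858     2,596.4574
  4       937.50       842.7320     3,370.9281
  5       937.50       820.5765     4,102.8823
  6       937.50       799.0034     4,794.0203
  7       937.50       777.9974     5,445.9821
  8       937.50       757.5438     6,060.3501
  9       937.50       737.6278     6,638.6503
  10   25,937.50    19,871.1809   198,711.8095
  Σ                 27,273.8545   234,411.6410
P = 27,273.8545; Macaulay duration = 234,411.6410 / 27,273.8545 = 8.59474 half-year periods = 4.29737 years.
Modified duration = D_Mac / (1 + y) = 4.29737 / 1.027 = 4.18439 years.

4.18 years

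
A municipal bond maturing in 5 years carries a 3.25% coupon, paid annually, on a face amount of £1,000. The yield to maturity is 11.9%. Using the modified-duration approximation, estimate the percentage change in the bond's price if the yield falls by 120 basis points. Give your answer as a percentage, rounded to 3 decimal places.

Periodic yield y = 0.119. Modified duration first:
  t   CF        PV=CF/(1+0.119)^t    t·PV
  1        32.50        29.0438        29.0438
  2        32.50        25.9551        51.9103
  3        32.50        23.1949        69.5848
  4        32.50        20.7283        82.9131
  5     1,032.50       588.4907     2,942.4537
  Σ                    687.4128     3,175.9056
P = 687.4128; D_Mac = 4.62008 yrs; D_mod = 4.62008/(1+0.119) = 4.12876 yrs.
ΔP/P ≈ -D_mod · Δy = -4.12876 × (-0.012) = +0.049545 = +4.9545%.

+4.955%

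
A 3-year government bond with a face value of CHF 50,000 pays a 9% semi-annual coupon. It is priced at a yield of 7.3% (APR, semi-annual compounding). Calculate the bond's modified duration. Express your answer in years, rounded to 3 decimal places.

2.608 years

Periodic yield y = 0.0365. First find Macaulay duration:
  t   CF        PV=CF/(1+0.0365)^t    t·PV
  1     2,250.00     2,170.7670     2,170.7670
  2     2,250.00     2,094.3242     4,188.6483
  3     2,250.00     2,020.5732     6,061.7197
  4     2,250.00     1,949.4194     7,797.6778
  5     2,250.00     1,880.7713     9,403.8564
  6    52,250.00    42,137.6640   252,825.9842
  Σ                 52,253.5192   282,448.6535
P = 52,253.5192; Macaulay duration = 282,448.6535 / 52,253.5192 = 5.40535 half-year periods = 2.70268 years.
Modified duration = D_Mac / (1 + y) = 2.70268 / 1.0365 = 2.60750 years.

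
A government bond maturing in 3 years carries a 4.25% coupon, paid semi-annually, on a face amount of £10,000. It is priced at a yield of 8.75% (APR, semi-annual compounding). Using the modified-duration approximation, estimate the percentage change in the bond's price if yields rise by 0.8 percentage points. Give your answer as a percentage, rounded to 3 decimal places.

Periodic yield y = 0.04375. Modified duration first:
  t   CF        PV=CF/(1+0.04375)^t    t·PV
  1       212.50       203.5928       203.5928
  2       212.50       195.0590       390.1180
  3       212.50       186.8829       560.6486
  4       212.50       179.0494       716.1978
  5       212.50       171.5444       857.7219
  6    10,212.50     7,898.6549    47,391.9293
  Σ                  8,834.7834    50,120.2083
P = 8,834.7834; D_Mac = 5.67305 half-year periods = 2.83653 yrs; D_mod = 2.83653/(1+0.04375) = 2.71763 yrs.
ΔP/P ≈ -D_mod · Δy = -2.71763 × (+0.008) = -0.021741 = -2.1741%.

-2.174%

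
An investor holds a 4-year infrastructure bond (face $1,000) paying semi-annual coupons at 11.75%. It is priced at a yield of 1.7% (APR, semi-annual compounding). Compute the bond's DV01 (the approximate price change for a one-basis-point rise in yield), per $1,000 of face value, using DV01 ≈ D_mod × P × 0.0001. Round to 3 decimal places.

$0.471

Periodic yield y = 0.0085.
  t   CF        PV=CF/(1+0.0085)^t    t·PV
  1        58.75        58.2548        58.2548
  2        58.75        57.7638       115.5277
  3        58.75        57.2770       171.8310
  4        58.75        56.7942       227.1769
  5        58.75        56.3156       281.5778
  6        58.75        55.8409       335.0454
  7        58.75        55.3703       387.5918
  8     1,058.75       989.4326     7,915.4606
  Σ                  1,387.0492     9,492.4660
P = 1,387.0492; D_Mac = 6.84364 half-year periods = 3.42182 yrs; D_mod = 3.39298 yrs.
DV01 ≈ 3.39298 × 1,387.0492 × 0.0001 = 0.470623.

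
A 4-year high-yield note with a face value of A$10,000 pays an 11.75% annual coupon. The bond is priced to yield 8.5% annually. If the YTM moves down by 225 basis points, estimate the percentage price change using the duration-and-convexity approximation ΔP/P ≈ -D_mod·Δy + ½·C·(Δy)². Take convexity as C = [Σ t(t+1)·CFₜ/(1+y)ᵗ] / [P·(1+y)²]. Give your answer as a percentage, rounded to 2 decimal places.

With y = 0.085:
  t   CF        PV=CF/(1+0.085)^t    t·PV        t(t+1)·PV
  1     1,175.00     1,082.9493     1,082.9493       2,165.8986
  2     1,175.00       998.1100     1,996.2199       5,988.6598
  3     1,175.00       919.9170     2,759.7510      11,039.0042
  4    11,175.00     8,063.5926    32,254.3705     161,271.8525
  Σ                 11,064.5689    38,093.2908     180,465.4151
P = 11,064.5689; D_Mac = 3.44282 yrs; D_mod = 3.17310 yrs; C = 13.85479.
Duration effect: -3.17310 × (-0.0225) = +0.071395
Convexity effect: 0.5 × 13.85479 × (-0.0225)² = +0.0035070
ΔP/P ≈ +0.071395 + 0.0035070 = +0.074902 = +7.4902%.

+7.49%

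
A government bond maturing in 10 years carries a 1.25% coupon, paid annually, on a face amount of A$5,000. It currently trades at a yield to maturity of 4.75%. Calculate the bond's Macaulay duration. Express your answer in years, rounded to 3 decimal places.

Periodic yield y = 0.0475. Discount each cash flow and weight by its year:
  t   CF        PV=CF/(1+0.0475)^t    t·PV
  1        62.50        59.6659        59.6659
  2        62.50        56.9603       113.9205
  3        62.50        54.3773       163.1320
  4        62.50        51.9115       207.6461
  5        62.50        49.5576       247.7878
  6        62.50        47.3103       283.8619
  7        62.50        45.1650       316.1548
  8        62.50        43.1169       344.9354
  9        62.50        41.1617       370.4557
  10    5,062.50     3,182.9126    31,829.1265
  Σ                  3,632.1392    33,936.6866
Price P = Σ PV = 3,632.1392.
Macaulay duration = Σ(t·PV) / P = 33,936.6866 / 3,632.1392 = 9.34344 years.

9.343 years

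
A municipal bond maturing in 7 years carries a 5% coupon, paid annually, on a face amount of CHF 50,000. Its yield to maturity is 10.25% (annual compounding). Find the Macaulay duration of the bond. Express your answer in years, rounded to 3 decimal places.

5.905 years

Periodic yield y = 0.1025. Discount each cash flow and weight by its year:
  t   CF        PV=CF/(1+0.1025)^t    t·PV
  1     2,500.00     2,267.5737     2,267.5737
  2     2,500.00     2,056.7562     4,113.5124
  3     2,500.00     1,865.5385     5,596.6155
  4     2,500.00     1,692.0984     6,768.3936
  5     2,500.00     1,534.7831     7,673.9157
  6     2,500.00     1,392.0935     8,352.5613
  7    52,500.00    26,516.0675   185,612.4727
  Σ                 37,324.9110   220,385.0448
Price P = Σ PV = 37,324.9110.
Macaulay duration = Σ(t·PV) / P = 220,385.0448 / 37,324.9110 = 5.90450 years.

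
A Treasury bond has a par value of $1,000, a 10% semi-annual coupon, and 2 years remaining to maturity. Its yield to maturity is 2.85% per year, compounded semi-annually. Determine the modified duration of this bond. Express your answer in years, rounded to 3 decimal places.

1.845 years

Periodic yield y = 0.01425. First find Macaulay duration:
  t   CF        PV=CF/(1+0.01425)^t    t·PV
  1        50.00        49.2975        49.2975
  2        50.00        48.6049        97.2098
  3        50.00        47.9220       143.7660
  4     1,050.00       992.2229     3,968.8915
  Σ                  1,138.0473     4,259.1648
P = 1,138.0473; Macaulay duration = 4,259.1648 / 1,138.0473 = 3.74252 half-year periods = 1.87126 years.
Modified duration = D_Mac / (1 + y) = 1.87126 / 1.01425 = 1.84497 years.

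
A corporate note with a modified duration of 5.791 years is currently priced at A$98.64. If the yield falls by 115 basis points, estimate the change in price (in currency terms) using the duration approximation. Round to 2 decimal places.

+A$6.57

Duration approximation: ΔP/P ≈ -D_mod · Δy = -5.791 × (-0.0115) = +0.0665965.
ΔP ≈ 98.64 × (+0.0665965) = +6.56907876.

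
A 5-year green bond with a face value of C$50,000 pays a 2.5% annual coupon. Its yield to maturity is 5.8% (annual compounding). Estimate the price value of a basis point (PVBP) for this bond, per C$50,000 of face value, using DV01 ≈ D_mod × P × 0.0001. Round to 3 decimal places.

Periodic yield y = 0.058.
  t   CF        PV=CF/(1+0.058)^t    t·PV
  1     1,250.00     1,181.4745     1,181.4745
  2     1,250.00     1,116.7056     2,233.4111
  3     1,250.00     1,055.4873     3,166.4619
  4     1,250.00       997.6250     3,990.5002
  5    51,250.00    38,660.3277   193,301.6386
  Σ                 43,011.6201   203,873.4863
P = 43,011.6201; D_Mac = 4.73996 yrs; D_mod = 4.48012 yrs.
DV01 ≈ 4.48012 × 43,011.6201 × 0.0001 = 19.269706.

C$19.270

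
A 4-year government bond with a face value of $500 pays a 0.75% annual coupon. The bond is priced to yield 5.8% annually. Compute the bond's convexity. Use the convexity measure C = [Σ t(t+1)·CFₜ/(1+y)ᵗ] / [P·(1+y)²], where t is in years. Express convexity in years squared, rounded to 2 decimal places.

17.57

With y = 0.058:
  t   CF        PV=CF/(1+0.058)^t    t·PV        t(t+1)·PV
  1         3.75         3.5444         3.5444           7.0888
  2         3.75         3.3501         6.7002          20.1007
  3         3.75         3.1665         9.4994          37.9975
  4       503.75       402.0429     1,608.1716       8,040.8578
  Σ                    412.1039     1,627.9156       8,106.0449
P = 412.1039.
Convexity = Σ t(t+1)·PV / [P·(1+y)²] = 8,106.0449 / (412.1039 × 1.119364) = 17.57239.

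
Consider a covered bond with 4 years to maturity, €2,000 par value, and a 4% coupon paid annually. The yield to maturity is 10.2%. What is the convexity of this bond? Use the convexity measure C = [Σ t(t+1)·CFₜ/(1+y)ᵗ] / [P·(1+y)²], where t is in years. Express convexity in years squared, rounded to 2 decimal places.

With y = 0.102:
  t   CF        PV=CF/(1+0.102)^t    t·PV        t(t+1)·PV
  1        80.00        72.5953        72.5953         145.1906
  2        80.00        65.8759       131.7519         395.2556
  3        80.00        59.7785       179.3356         717.3423
  4     2,080.00     1,410.3827     5,641.5306      28,207.6530
  Σ                  1,608.6324     6,025.2133      29,465.4415
P = 1,608.6324.
Convexity = Σ t(t+1)·PV / [P·(1+y)²] = 29,465.4415 / (1,608.6324 × 1.214404) = 15.08318.

15.08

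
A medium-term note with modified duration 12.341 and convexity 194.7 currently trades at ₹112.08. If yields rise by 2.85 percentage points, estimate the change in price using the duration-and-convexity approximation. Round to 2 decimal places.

-₹30.56

Duration effect: -D_mod·Δy = -12.341 × (+0.0285) = -0.3517185
Convexity effect: ½·C·(Δy)² = 0.5 × 194.7 × (0.0285)² = +0.0790725375
ΔP/P ≈ -0.3517185 + 0.0790725375 = -0.2726459625
ΔP ≈ 112.08 × (-0.2726459625) = -30.558159477.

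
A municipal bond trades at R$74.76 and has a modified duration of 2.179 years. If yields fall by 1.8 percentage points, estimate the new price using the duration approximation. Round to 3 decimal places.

Duration approximation: ΔP/P ≈ -D_mod · Δy = -2.179 × (-0.018) = +0.039222.
New price ≈ 74.76 × (1 + 0.039222) = 77.69223672.

R$77.692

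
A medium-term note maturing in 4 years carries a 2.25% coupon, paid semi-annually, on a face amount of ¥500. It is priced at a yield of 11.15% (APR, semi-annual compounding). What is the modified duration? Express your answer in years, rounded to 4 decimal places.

3.6117 years

Periodic yield y = 0.05575. First find Macaulay duration:
  t   CF        PV=CF/(1+0.05575)^t    t·PV
  1        5.625         5.3280         5.3280
  2        5.625         5.0466        10.0932
  3        5.625         4.7801        14.3404
  4        5.625         4.5277        18.1108
  5        5.625         4.2886        21.4431
  6        5.625         4.0622        24.3729
  7        5.625         3.8476        26.9335
  8      505.625       327.5969     2,620.7754
  Σ                    359.4777     2,741.3973
P = 359.4777; Macaulay duration = 2,741.3973 / 359.4777 = 7.62606 half-year periods = 3.81303 years.
Modified duration = D_Mac / (1 + y) = 3.81303 / 1.05575 = 3.61168 years.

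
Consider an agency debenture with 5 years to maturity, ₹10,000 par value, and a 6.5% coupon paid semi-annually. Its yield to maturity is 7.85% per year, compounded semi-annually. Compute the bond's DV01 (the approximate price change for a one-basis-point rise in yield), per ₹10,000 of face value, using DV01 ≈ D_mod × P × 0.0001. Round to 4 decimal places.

Periodic yield y = 0.03925.
  t   CF        PV=CF/(1+0.03925)^t    t·PV
  1       325.00       312.7255       312.7255
  2       325.00       300.9146       601.8292
  3       325.00       289.5498       868.6494
  4       325.00       278.6142     1,114.4568
  5       325.00       268.0916     1,340.4580
  6       325.00       257.9664     1,547.7985
  7       325.00       248.2236     1,737.5654
  8       325.00       238.8488     1,910.7905
  9       325.00       229.8281     2,068.4526
  10   10,325.00     7,025.7021    70,257.0206
  Σ                  9,450.4647    81,759.7465
P = 9,450.4647; D_Mac = 8.65140 half-year periods = 4.32570 yrs; D_mod = 4.16233 yrs.
DV01 ≈ 4.16233 × 9,450.4647 × 0.0001 = 3.933594.

₹3.9336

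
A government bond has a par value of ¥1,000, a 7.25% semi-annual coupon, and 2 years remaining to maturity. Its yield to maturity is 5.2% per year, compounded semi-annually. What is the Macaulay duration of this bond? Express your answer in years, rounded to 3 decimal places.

1.900 years

Periodic yield y = 0.026. Discount each cash flow and weight by its period:
  t   CF        PV=CF/(1+0.026)^t    t·PV
  1        36.25        35.3314        35.3314
  2        36.25        34.4360        68.8721
  3        36.25        33.5634       100.6902
  4     1,036.25       935.1367     3,740.5468
  Σ                  1,038.4675     3,945.4405
Price P = Σ PV = 1,038.4675.
Macaulay duration = Σ(t·PV) / P = 3,945.4405 / 1,038.4675 = 3.79929 half-year periods.
In years: 3.79929 / 2 = 1.89965 years.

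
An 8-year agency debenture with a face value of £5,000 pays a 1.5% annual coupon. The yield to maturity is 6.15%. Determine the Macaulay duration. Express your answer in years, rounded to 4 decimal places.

Periodic yield y = 0.0615. Discount each cash flow and weight by its year:
  t   CF        PV=CF/(1+0.0615)^t    t·PV
  1        75.00        70.6547        70.6547
  2        75.00        66.5612       133.1224
  3        75.00        62.7049       188.1146
  4        75.00        59.0719       236.2878
  5        75.00        55.6495       278.2475
  6        75.00        52.4253       314.5521
  7        75.00        49.3880       345.7159
  8     5,075.00     3,148.2996    25,186.3971
  Σ                  3,564.7552    26,753.0920
Price P = Σ PV = 3,564.7552.
Macaulay duration = Σ(t·PV) / P = 26,753.0920 / 3,564.7552 = 7.50489 years.

7.5049 years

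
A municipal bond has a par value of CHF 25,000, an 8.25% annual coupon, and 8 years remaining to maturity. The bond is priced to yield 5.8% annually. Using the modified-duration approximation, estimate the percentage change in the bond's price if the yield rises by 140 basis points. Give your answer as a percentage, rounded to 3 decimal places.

-8.338%

Periodic yield y = 0.058. Modified duration first:
  t   CF        PV=CF/(1+0.058)^t    t·PV
  1     2,062.50     1,949.4329     1,949.4329
  2     2,062.50     1,842.5642     3,685.1283
  3     2,062.50     1,741.5540     5,224.6621
  4     2,062.50     1,646.0813     6,584.3253
  5     2,062.50     1,555.8425     7,779.2123
  6     2,062.50     1,470.5505     8,823.3032
  7     2,062.50     1,389.9343     9,729.5403
  8    27,062.50    17,237.8292   137,902.6332
  Σ                 28,833.7889   181,678.2377
P = 28,833.7889; D_Mac = 6.30088 yrs; D_mod = 6.30088/(1+0.058) = 5.95546 yrs.
ΔP/P ≈ -D_mod · Δy = -5.95546 × (+0.014) = -0.083376 = -8.3376%.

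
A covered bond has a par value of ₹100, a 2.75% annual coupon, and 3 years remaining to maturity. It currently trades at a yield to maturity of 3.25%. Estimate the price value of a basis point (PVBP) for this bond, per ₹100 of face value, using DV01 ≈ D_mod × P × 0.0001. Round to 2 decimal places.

₹0.03

Periodic yield y = 0.0325.
  t   CF        PV=CF/(1+0.0325)^t    t·PV
  1         2.75         2.6634         2.6634
  2         2.75         2.5796         5.1592
  3       102.75        93.3494       280.0483
  Σ                     98.5925       287.8709
P = 98.5925; D_Mac = 2.91981 yrs; D_mod = 2.82790 yrs.
DV01 ≈ 2.82790 × 98.5925 × 0.0001 = 0.027881.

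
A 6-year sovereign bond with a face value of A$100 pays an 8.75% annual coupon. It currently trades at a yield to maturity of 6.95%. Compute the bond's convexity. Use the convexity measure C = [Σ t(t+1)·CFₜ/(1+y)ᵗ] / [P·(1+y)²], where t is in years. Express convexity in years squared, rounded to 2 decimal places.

With y = 0.0695:
  t   CF        PV=CF/(1+0.0695)^t    t·PV        t(t+1)·PV
  1         8.75         8.1814         8.1814          16.3628
  2         8.75         7.6497        15.2995          45.8984
  3         8.75         7.1526        21.4579          85.8315
  4         8.75         6.6878        26.7513         133.7565
  5         8.75         6.2532        31.2661         187.5968
  6       108.75        72.6682       436.0093       3,052.0653
  Σ                    108.5930       538.9655       3,521.5113
P = 108.5930.
Convexity = Σ t(t+1)·PV / [P·(1+y)²] = 3,521.5113 / (108.5930 × 1.143830) = 28.35082.

28.35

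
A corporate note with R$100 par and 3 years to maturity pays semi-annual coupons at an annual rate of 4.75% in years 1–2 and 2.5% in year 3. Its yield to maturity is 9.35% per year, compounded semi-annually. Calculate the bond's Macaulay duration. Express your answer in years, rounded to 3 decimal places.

Periodic yield y = 0.04675. Discount each cash flow and weight by its period:
  t   CF        PV=CF/(1+0.04675)^t    t·PV
  1        2.375         2.2689         2.2689
  2        2.375         2.1676         4.3352
  3        2.375         2.0708         6.2124
  4        2.375         1.9783         7.9132
  5        1.250         0.9947         4.9735
  6      101.250        76.9728       461.8367
  Σ                     86.4531       487.5399
Price P = Σ PV = 86.4531.
Macaulay duration = Σ(t·PV) / P = 487.5399 / 86.4531 = 5.63936 half-year periods.
In years: 5.63936 / 2 = 2.81968 years.

2.820 years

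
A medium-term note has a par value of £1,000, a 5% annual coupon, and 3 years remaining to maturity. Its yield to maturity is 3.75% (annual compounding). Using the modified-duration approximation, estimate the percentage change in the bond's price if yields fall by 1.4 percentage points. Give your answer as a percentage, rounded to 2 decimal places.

+3.86%

Periodic yield y = 0.0375. Modified duration first:
  t   CF        PV=CF/(1+0.0375)^t    t·PV
  1        50.00        48.1928        48.1928
  2        50.00        46.4509        92.9017
  3     1,050.00       940.2103     2,820.6308
  Σ                  1,034.8539     2,961.7253
P = 1,034.8539; D_Mac = 2.86197 yrs; D_mod = 2.86197/(1+0.0375) = 2.75853 yrs.
ΔP/P ≈ -D_mod · Δy = -2.75853 × (-0.014) = +0.038619 = +3.8619%.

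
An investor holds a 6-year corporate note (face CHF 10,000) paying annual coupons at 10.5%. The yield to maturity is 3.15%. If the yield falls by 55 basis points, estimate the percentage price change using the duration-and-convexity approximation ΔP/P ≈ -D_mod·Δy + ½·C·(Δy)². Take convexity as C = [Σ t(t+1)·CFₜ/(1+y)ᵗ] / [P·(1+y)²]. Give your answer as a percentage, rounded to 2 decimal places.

+2.69%

With y = 0.0315:
  t   CF        PV=CF/(1+0.0315)^t    t·PV        t(t+1)·PV
  1     1,050.00     1,017.9350     1,017.9350       2,035.8701
  2     1,050.00       986.8493     1,973.6986       5,921.0958
  3     1,050.00       956.7128     2,870.1385      11,480.5541
  4     1,050.00       927.4967     3,709.9868      18,549.9339
  5     1,050.00       899.1728     4,495.8638      26,975.1825
  6    11,050.00     9,173.7497    55,042.4979     385,297.4853
  Σ                 13,961.9163    69,110.1206     450,260.1216
P = 13,961.9163; D_Mac = 4.94990 yrs; D_mod = 4.79874 yrs; C = 30.30959.
Duration effect: -4.79874 × (-0.0055) = +0.026393
Convexity effect: 0.5 × 30.30959 × (-0.0055)² = +0.0004584
ΔP/P ≈ +0.026393 + 0.0004584 = +0.026852 = +2.6852%.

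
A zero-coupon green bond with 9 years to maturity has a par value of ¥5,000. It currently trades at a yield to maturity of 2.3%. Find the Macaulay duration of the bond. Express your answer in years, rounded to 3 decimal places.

9.000 years

A zero-coupon bond has a single cash flow at maturity, so its Macaulay duration equals its maturity: 9 years.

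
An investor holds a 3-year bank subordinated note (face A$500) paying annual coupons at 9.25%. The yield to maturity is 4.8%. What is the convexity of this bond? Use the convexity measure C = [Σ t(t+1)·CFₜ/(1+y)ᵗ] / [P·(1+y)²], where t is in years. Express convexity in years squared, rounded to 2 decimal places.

9.80

With y = 0.048:
  t   CF        PV=CF/(1+0.048)^t    t·PV        t(t+1)·PV
  1        46.25        44.1317        44.1317          88.2634
  2        46.25        42.1104        84.2208         252.6623
  3       546.25       474.5780     1,423.7340       5,694.9360
  Σ                    560.8201     1,552.0864       6,035.8616
P = 560.8201.
Convexity = Σ t(t+1)·PV / [P·(1+y)²] = 6,035.8616 / (560.8201 × 1.098304) = 9.79926.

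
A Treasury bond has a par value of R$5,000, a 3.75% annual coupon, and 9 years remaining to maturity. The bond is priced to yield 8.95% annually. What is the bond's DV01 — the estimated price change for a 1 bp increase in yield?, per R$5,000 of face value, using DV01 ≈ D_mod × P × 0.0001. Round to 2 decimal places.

Periodic yield y = 0.0895.
  t   CF        PV=CF/(1+0.0895)^t    t·PV
  1       187.50       172.0973       172.0973
  2       187.50       157.9599       315.9198
  3       187.50       144.9838       434.9515
  4       187.50       133.0737       532.2949
  5       187.50       122.1420       610.7101
  6       187.50       112.1083       672.6500
  7       187.50       102.8989       720.2921
  8       187.50        94.4460       755.5677
  9     5,187.50     2,398.3524    21,585.1717
  Σ                  3,438.0623    25,799.6551
P = 3,438.0623; D_Mac = 7.50413 yrs; D_mod = 6.88768 yrs.
DV01 ≈ 6.88768 × 3,438.0623 × 0.0001 = 2.368027.

R$2.37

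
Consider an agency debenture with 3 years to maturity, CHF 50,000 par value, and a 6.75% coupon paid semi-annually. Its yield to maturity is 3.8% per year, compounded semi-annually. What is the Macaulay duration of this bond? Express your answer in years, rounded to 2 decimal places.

2.78 years

Periodic yield y = 0.019. Discount each cash flow and weight by its period:
  t   CF        PV=CF/(1+0.019)^t    t·PV
  1     1,687.50     1,656.0353     1,656.0353
  2     1,687.50     1,625.1573     3,250.3147
  3     1,687.50     1,594.8551     4,784.5653
  4     1,687.50     1,565.1179     6,260.4714
  5     1,687.50     1,535.9351     7,679.6754
  6    51,687.50    46,167.9321   277,007.5928
  Σ                 54,145.0328   300,638.6549
Price P = Σ PV = 54,145.0328.
Macaulay duration = Σ(t·PV) / P = 300,638.6549 / 54,145.0328 = 5.55247 half-year periods.
In years: 5.55247 / 2 = 2.77623 years.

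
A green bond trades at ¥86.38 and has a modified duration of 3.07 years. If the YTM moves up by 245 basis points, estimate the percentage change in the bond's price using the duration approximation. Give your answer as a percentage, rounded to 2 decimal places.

Duration approximation: ΔP/P ≈ -D_mod · Δy = -3.07 × (+0.0245) = -0.075215.
As a percentage: -7.5215%.

-7.52%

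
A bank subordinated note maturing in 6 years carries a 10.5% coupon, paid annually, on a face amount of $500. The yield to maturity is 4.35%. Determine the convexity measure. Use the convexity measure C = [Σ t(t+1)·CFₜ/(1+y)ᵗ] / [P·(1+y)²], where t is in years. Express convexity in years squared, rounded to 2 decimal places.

29.35

With y = 0.0435:
  t   CF        PV=CF/(1+0.0435)^t    t·PV        t(t+1)·PV
  1        52.50        50.3115        50.3115         100.6229
  2        52.50        48.2141        96.4283         289.2848
  3        52.50        46.2043       138.6128         554.4510
  4        52.50        44.2782       177.1126         885.5630
  5        52.50        42.4323       212.1617       1,272.9704
  6       552.50       427.9348     2,567.6085      17,973.2598
  Σ                    659.3751     3,242.2354      21,076.1520
P = 659.3751.
Convexity = Σ t(t+1)·PV / [P·(1+y)²] = 21,076.1520 / (659.3751 × 1.088892) = 29.35445.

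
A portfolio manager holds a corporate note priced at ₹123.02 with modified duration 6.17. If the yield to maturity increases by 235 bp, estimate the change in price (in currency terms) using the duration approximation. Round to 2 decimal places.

-₹17.84

Duration approximation: ΔP/P ≈ -D_mod · Δy = -6.17 × (+0.0235) = -0.144995.
ΔP ≈ 123.02 × (-0.144995) = -17.8372849.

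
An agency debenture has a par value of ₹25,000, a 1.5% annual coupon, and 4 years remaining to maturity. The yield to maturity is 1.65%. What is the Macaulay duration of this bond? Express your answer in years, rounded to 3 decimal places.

3.912 years

Periodic yield y = 0.0165. Discount each cash flow and weight by its year:
  t   CF        PV=CF/(1+0.0165)^t    t·PV
  1       375.00       368.9129       368.9129
  2       375.00       362.9247       725.8494
  3       375.00       357.0336     1,071.1009
  4    25,375.00    23,767.1178    95,068.4713
  Σ                 24,855.9891    97,234.3344
Price P = Σ PV = 24,855.9891.
Macaulay duration = Σ(t·PV) / P = 97,234.3344 / 24,855.9891 = 3.91191 years.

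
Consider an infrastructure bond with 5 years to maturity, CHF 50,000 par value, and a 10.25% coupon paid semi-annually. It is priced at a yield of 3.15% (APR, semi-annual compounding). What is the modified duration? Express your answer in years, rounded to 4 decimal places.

Periodic yield y = 0.01575. First find Macaulay duration:
  t   CF        PV=CF/(1+0.01575)^t    t·PV
  1     2,562.50     2,522.7664     2,522.7664
  2     2,562.50     2,483.6490     4,967.2979
  3     2,562.50     2,445.1380     7,335.4141
  4     2,562.50     2,407.2243     9,628.8970
  5     2,562.50     2,369.8984    11,849.4918
  6     2,562.50     2,333.1512    13,998.9073
  7     2,562.50     2,296.9739    16,078.8172
  8     2,562.50     2,261.3575    18,090.8600
  9     2,562.50     2,226.2934    20,036.6404
  10   52,562.50    44,958.0746   449,580.7455
  Σ                 66,304.5266   554,089.8377
P = 66,304.5266; Macaulay duration = 554,089.8377 / 66,304.5266 = 8.35674 half-year periods = 4.17837 years.
Modified duration = D_Mac / (1 + y) = 4.17837 / 1.01575 = 4.11358 years.

4.1136 years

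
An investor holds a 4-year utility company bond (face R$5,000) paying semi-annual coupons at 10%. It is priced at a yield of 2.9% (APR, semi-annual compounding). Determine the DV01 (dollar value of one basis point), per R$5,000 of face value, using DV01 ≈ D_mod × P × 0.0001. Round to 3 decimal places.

R$2.166

Periodic yield y = 0.0145.
  t   CF        PV=CF/(1+0.0145)^t    t·PV
  1       250.00       246.4268       246.4268
  2       250.00       242.9047       485.8094
  3       250.00       239.4329       718.2987
  4       250.00       236.0108       944.0430
  5       250.00       232.6375     1,163.1876
  6       250.00       229.3125     1,375.8749
  7       250.00       226.0350     1,582.2448
  8     5,250.00     4,678.8906    37,431.1249
  Σ                  6,331.6508    43,947.0103
P = 6,331.6508; D_Mac = 6.94085 half-year periods = 3.47042 yrs; D_mod = 3.42082 yrs.
DV01 ≈ 3.42082 × 6,331.6508 × 0.0001 = 2.165944.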